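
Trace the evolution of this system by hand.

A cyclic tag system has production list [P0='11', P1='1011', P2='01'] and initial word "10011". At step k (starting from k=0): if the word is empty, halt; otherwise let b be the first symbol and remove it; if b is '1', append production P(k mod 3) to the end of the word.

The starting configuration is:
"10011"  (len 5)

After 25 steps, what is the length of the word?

0) "10011"  (len 5)
1) "001111"  (len 6)
2) "01111"  (len 5)
3) "1111"  (len 4)
4) "11111"  (len 5)
5) "11111011"  (len 8)
6) "111101101"  (len 9)
7) "1110110111"  (len 10)
8) "1101101111011"  (len 13)
9) "10110111101101"  (len 14)
10) "011011110110111"  (len 15)
11) "11011110110111"  (len 14)
12) "101111011011101"  (len 15)
13) "0111101101110111"  (len 16)
14) "111101101110111"  (len 15)
15) "1110110111011101"  (len 16)
16) "11011011101110111"  (len 17)
17) "10110111011101111011"  (len 20)
18) "011011101110111101101"  (len 21)
19) "11011101110111101101"  (len 20)
20) "10111011101111011011011"  (len 23)
21) "011101110111101101101101"  (len 24)
22) "11101110111101101101101"  (len 23)
23) "11011101111011011011011011"  (len 26)
24) "101110111101101101101101101"  (len 27)
25) "0111011110110110110110110111"  (len 28)

28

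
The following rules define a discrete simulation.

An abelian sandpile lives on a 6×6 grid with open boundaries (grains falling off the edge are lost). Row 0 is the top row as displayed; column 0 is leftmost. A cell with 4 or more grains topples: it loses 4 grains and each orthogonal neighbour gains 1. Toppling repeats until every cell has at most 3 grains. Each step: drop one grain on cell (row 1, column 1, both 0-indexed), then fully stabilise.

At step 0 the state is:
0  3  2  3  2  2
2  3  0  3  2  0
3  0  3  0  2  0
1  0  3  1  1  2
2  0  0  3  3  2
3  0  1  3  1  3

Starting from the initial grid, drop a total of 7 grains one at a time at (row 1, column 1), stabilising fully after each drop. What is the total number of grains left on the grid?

[0] 0  3  2  3  2  2
2  3  0  3  2  0
3  0  3  0  2  0
1  0  3  1  1  2
2  0  0  3  3  2
3  0  1  3  1  3
[1] 1  0  3  3  2  2
3  1  1  3  2  0
3  1  3  0  2  0
1  0  3  1  1  2
2  0  0  3  3  2
3  0  1  3  1  3
[2] 1  0  3  3  2  2
3  2  1  3  2  0
3  1  3  0  2  0
1  0  3  1  1  2
2  0  0  3  3  2
3  0  1  3  1  3
[3] 1  0  3  3  2  2
3  3  1  3  2  0
3  1  3  0  2  0
1  0  3  1  1  2
2  0  0  3  3  2
3  0  1  3  1  3
[4] 2  1  3  3  2  2
1  1  2  3  2  0
0  3  3  0  2  0
2  0  3  1  1  2
2  0  0  3  3  2
3  0  1  3  1  3
[5] 2  1  3  3  2  2
1  2  2  3  2  0
0  3  3  0  2  0
2  0  3  1  1  2
2  0  0  3  3  2
3  0  1  3  1  3
[6] 2  1  3  3  2  2
1  3  2  3  2  0
0  3  3  0  2  0
2  0  3  1  1  2
2  0  0  3  3  2
3  0  1  3  1  3
[7] 2  3  1  1  3  2
2  2  2  1  3  0
1  1  2  2  2  0
2  2  0  2  1  2
2  0  1  3  3  2
3  0  1  3  1  3

61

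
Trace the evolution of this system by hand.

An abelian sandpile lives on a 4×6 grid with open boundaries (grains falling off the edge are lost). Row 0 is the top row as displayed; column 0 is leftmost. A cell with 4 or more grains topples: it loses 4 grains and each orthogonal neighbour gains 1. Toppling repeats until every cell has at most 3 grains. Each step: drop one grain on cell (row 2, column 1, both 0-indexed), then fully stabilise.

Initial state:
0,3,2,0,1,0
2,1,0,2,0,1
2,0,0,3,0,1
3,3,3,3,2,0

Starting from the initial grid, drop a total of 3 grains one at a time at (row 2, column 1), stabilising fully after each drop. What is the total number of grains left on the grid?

35

step 0: 0,3,2,0,1,0
2,1,0,2,0,1
2,0,0,3,0,1
3,3,3,3,2,0
step 1: 0,3,2,0,1,0
2,1,0,2,0,1
2,1,0,3,0,1
3,3,3,3,2,0
step 2: 0,3,2,0,1,0
2,1,0,2,0,1
2,2,0,3,0,1
3,3,3,3,2,0
step 3: 0,3,2,0,1,0
2,1,0,2,0,1
2,3,0,3,0,1
3,3,3,3,2,0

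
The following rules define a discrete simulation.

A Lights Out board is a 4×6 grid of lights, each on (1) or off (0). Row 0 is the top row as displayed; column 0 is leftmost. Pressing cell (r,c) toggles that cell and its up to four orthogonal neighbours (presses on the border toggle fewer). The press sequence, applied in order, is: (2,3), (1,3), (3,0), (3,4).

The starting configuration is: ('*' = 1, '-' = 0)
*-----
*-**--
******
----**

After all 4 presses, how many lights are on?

11

0) *-----
*-**--
******
----**
1) *-----
*-*---
**---*
---***
2) *--*--
*--**-
**-*-*
---***
3) *--*--
*--**-
-*-*-*
**-***
4) *--*--
*--**-
-*-***
**----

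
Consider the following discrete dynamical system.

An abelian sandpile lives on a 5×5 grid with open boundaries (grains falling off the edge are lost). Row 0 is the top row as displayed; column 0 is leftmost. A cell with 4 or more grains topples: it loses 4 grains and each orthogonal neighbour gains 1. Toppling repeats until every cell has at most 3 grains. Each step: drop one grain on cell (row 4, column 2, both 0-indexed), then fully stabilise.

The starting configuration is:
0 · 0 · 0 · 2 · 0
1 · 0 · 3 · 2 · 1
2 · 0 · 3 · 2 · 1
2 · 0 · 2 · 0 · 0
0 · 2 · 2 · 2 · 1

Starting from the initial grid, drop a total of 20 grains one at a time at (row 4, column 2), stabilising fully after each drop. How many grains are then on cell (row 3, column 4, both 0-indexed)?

1

0) 0 · 0 · 0 · 2 · 0
1 · 0 · 3 · 2 · 1
2 · 0 · 3 · 2 · 1
2 · 0 · 2 · 0 · 0
0 · 2 · 2 · 2 · 1
1) 0 · 0 · 0 · 2 · 0
1 · 0 · 3 · 2 · 1
2 · 0 · 3 · 2 · 1
2 · 0 · 2 · 0 · 0
0 · 2 · 3 · 2 · 1
2) 0 · 0 · 0 · 2 · 0
1 · 0 · 3 · 2 · 1
2 · 0 · 3 · 2 · 1
2 · 0 · 3 · 0 · 0
0 · 3 · 0 · 3 · 1
3) 0 · 0 · 0 · 2 · 0
1 · 0 · 3 · 2 · 1
2 · 0 · 3 · 2 · 1
2 · 0 · 3 · 0 · 0
0 · 3 · 1 · 3 · 1
4) 0 · 0 · 0 · 2 · 0
1 · 0 · 3 · 2 · 1
2 · 0 · 3 · 2 · 1
2 · 0 · 3 · 0 · 0
0 · 3 · 2 · 3 · 1
5) 0 · 0 · 0 · 2 · 0
1 · 0 · 3 · 2 · 1
2 · 0 · 3 · 2 · 1
2 · 0 · 3 · 0 · 0
0 · 3 · 3 · 3 · 1
6) 0 · 0 · 1 · 2 · 0
1 · 1 · 0 · 3 · 1
2 · 1 · 1 · 3 · 1
2 · 2 · 1 · 2 · 0
1 · 0 · 3 · 0 · 2
7) 0 · 0 · 1 · 2 · 0
1 · 1 · 0 · 3 · 1
2 · 1 · 1 · 3 · 1
2 · 2 · 2 · 2 · 0
1 · 1 · 0 · 1 · 2
8) 0 · 0 · 1 · 2 · 0
1 · 1 · 0 · 3 · 1
2 · 1 · 1 · 3 · 1
2 · 2 · 2 · 2 · 0
1 · 1 · 1 · 1 · 2
9) 0 · 0 · 1 · 2 · 0
1 · 1 · 0 · 3 · 1
2 · 1 · 1 · 3 · 1
2 · 2 · 2 · 2 · 0
1 · 1 · 2 · 1 · 2
10) 0 · 0 · 1 · 2 · 0
1 · 1 · 0 · 3 · 1
2 · 1 · 1 · 3 · 1
2 · 2 · 2 · 2 · 0
1 · 1 · 3 · 1 · 2
11) 0 · 0 · 1 · 2 · 0
1 · 1 · 0 · 3 · 1
2 · 1 · 1 · 3 · 1
2 · 2 · 3 · 2 · 0
1 · 2 · 0 · 2 · 2
12) 0 · 0 · 1 · 2 · 0
1 · 1 · 0 · 3 · 1
2 · 1 · 1 · 3 · 1
2 · 2 · 3 · 2 · 0
1 · 2 · 1 · 2 · 2
13) 0 · 0 · 1 · 2 · 0
1 · 1 · 0 · 3 · 1
2 · 1 · 1 · 3 · 1
2 · 2 · 3 · 2 · 0
1 · 2 · 2 · 2 · 2
14) 0 · 0 · 1 · 2 · 0
1 · 1 · 0 · 3 · 1
2 · 1 · 1 · 3 · 1
2 · 2 · 3 · 2 · 0
1 · 2 · 3 · 2 · 2
15) 0 · 0 · 1 · 2 · 0
1 · 1 · 0 · 3 · 1
2 · 1 · 2 · 3 · 1
2 · 3 · 0 · 3 · 0
1 · 3 · 1 · 3 · 2
16) 0 · 0 · 1 · 2 · 0
1 · 1 · 0 · 3 · 1
2 · 1 · 2 · 3 · 1
2 · 3 · 0 · 3 · 0
1 · 3 · 2 · 3 · 2
17) 0 · 0 · 1 · 2 · 0
1 · 1 · 0 · 3 · 1
2 · 1 · 2 · 3 · 1
2 · 3 · 0 · 3 · 0
1 · 3 · 3 · 3 · 2
18) 0 · 0 · 1 · 3 · 0
1 · 1 · 1 · 0 · 2
2 · 2 · 3 · 1 · 2
3 · 0 · 3 · 1 · 1
2 · 1 · 2 · 1 · 3
19) 0 · 0 · 1 · 3 · 0
1 · 1 · 1 · 0 · 2
2 · 2 · 3 · 1 · 2
3 · 0 · 3 · 1 · 1
2 · 1 · 3 · 1 · 3
20) 0 · 0 · 1 · 3 · 0
1 · 1 · 2 · 0 · 2
2 · 3 · 0 · 2 · 2
3 · 1 · 1 · 2 · 1
2 · 2 · 1 · 2 · 3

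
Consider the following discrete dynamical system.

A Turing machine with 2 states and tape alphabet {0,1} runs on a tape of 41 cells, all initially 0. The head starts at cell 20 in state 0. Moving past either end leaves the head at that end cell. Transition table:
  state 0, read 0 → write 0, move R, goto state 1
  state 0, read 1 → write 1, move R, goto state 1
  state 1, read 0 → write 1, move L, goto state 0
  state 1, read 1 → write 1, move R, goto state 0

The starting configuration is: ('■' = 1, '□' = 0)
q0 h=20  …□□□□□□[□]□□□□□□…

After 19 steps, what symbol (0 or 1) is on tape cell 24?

0

[0] q0 h=20  …□□□□□□[□]□□□□□□…
[1] q1 h=21  …□□□□□□[□]□□□□□□…
[2] q0 h=20  …□□□□□□[□]■□□□□□…
[3] q1 h=21  …□□□□□□[■]□□□□□□…
[4] q0 h=22  …□□□□□■[□]□□□□□□…
[5] q1 h=23  …□□□□■□[□]□□□□□□…
[6] q0 h=22  …□□□□□■[□]■□□□□□…
[7] q1 h=23  …□□□□■□[■]□□□□□□…
[8] q0 h=24  …□□□■□■[□]□□□□□□…
[9] q1 h=25  …□□■□■□[□]□□□□□□…
[10] q0 h=24  …□□□■□■[□]■□□□□□…
[11] q1 h=25  …□□■□■□[■]□□□□□□…
[12] q0 h=26  …□■□■□■[□]□□□□□□…
[13] q1 h=27  …■□■□■□[□]□□□□□□…
[14] q0 h=26  …□■□■□■[□]■□□□□□…
[15] q1 h=27  …■□■□■□[■]□□□□□□…
[16] q0 h=28  …□■□■□■[□]□□□□□□…
[17] q1 h=29  …■□■□■□[□]□□□□□□…
[18] q0 h=28  …□■□■□■[□]■□□□□□…
[19] q1 h=29  …■□■□■□[■]□□□□□□…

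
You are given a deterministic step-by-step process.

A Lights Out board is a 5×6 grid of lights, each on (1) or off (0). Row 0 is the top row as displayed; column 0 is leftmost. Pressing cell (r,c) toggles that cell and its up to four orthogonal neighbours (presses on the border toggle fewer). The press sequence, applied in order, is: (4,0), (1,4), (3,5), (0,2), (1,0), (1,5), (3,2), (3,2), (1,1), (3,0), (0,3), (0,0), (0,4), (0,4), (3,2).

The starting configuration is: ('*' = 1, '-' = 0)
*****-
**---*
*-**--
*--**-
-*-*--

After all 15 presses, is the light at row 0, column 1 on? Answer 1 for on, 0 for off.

0

gen 0: *****-
**---*
*-**--
*--**-
-*-*--
gen 1: *****-
**---*
*-**--
---**-
*--*--
gen 2: ****--
**-**-
*-***-
---**-
*--*--
gen 3: ****--
**-**-
*-****
---*-*
*--*-*
gen 4: *-----
*****-
*-****
---*-*
*--*-*
gen 5: ------
--***-
--****
---*-*
*--*-*
gen 6: -----*
--**-*
--***-
---*-*
*--*-*
gen 7: -----*
--**-*
---**-
-**--*
*-**-*
gen 8: -----*
--**-*
--***-
---*-*
*--*-*
gen 9: -*---*
**-*-*
-****-
---*-*
*--*-*
gen 10: -*---*
**-*-*
*****-
**-*-*
---*-*
gen 11: -*****
**---*
*****-
**-*-*
---*-*
gen 12: *-****
-*---*
*****-
**-*-*
---*-*
gen 13: *-*---
-*--**
*****-
**-*-*
---*-*
gen 14: *-****
-*---*
*****-
**-*-*
---*-*
gen 15: *-****
-*---*
**-**-
*-*--*
--**-*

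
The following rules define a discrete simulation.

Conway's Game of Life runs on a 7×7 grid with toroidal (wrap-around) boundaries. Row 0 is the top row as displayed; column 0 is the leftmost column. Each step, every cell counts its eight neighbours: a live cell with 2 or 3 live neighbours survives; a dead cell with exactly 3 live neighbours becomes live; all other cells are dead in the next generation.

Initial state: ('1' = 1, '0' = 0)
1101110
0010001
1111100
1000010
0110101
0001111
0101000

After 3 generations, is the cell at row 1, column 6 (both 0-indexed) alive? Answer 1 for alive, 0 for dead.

1

step 0: 1101110
0010001
1111100
1000010
0110101
0001111
0101000
step 1: 1101111
0000001
1011110
0000010
0110000
0100001
0100000
step 2: 0110111
0000000
0001110
0000011
1110000
0100000
0100100
step 3: 1111110
0010001
0000111
1111011
1110001
0000000
0101100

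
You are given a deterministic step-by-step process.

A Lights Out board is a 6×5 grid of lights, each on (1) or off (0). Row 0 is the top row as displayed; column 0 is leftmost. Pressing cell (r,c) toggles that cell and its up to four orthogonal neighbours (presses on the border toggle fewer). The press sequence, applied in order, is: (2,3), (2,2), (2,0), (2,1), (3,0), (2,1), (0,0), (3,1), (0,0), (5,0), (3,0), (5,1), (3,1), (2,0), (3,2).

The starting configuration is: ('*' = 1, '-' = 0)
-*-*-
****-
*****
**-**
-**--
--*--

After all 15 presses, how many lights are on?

[0] -*-*-
****-
*****
**-**
-**--
--*--
[1] -*-*-
***--
**---
**--*
-**--
--*--
[2] -*-*-
**---
*-**-
***-*
-**--
--*--
[3] -*-*-
-*---
-***-
-**-*
-**--
--*--
[4] -*-*-
-----
*--*-
--*-*
-**--
--*--
[5] -*-*-
-----
---*-
***-*
***--
--*--
[6] -*-*-
-*---
****-
*-*-*
***--
--*--
[7] *--*-
**---
****-
*-*-*
***--
--*--
[8] *--*-
**---
*-**-
-*--*
*-*--
--*--
[9] -*-*-
-*---
*-**-
-*--*
*-*--
--*--
[10] -*-*-
-*---
*-**-
-*--*
--*--
***--
[11] -*-*-
-*---
--**-
*---*
*-*--
***--
[12] -*-*-
-*---
--**-
*---*
***--
-----
[13] -*-*-
-*---
-***-
-**-*
*-*--
-----
[14] -*-*-
**---
*-**-
***-*
*-*--
-----
[15] -*-*-
**---
*--*-
*--**
*----
-----

10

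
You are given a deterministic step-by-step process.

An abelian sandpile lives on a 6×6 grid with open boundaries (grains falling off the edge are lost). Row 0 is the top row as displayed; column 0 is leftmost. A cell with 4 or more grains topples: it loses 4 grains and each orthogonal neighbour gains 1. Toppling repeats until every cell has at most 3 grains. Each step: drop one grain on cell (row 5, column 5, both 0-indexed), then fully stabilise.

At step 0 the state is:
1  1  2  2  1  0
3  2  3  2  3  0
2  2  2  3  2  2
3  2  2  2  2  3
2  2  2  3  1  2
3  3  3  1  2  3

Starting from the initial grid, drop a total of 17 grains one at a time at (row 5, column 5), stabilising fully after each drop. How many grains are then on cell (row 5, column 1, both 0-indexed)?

k=0  1  1  2  2  1  0
3  2  3  2  3  0
2  2  2  3  2  2
3  2  2  2  2  3
2  2  2  3  1  2
3  3  3  1  2  3
k=1  1  1  2  2  1  0
3  2  3  2  3  0
2  2  2  3  2  2
3  2  2  2  2  3
2  2  2  3  1  3
3  3  3  1  3  0
k=2  1  1  2  2  1  0
3  2  3  2  3  0
2  2  2  3  2  2
3  2  2  2  2  3
2  2  2  3  1  3
3  3  3  1  3  1
k=3  1  1  2  2  1  0
3  2  3  2  3  0
2  2  2  3  2  2
3  2  2  2  2  3
2  2  2  3  1  3
3  3  3  1  3  2
k=4  1  1  2  2  1  0
3  2  3  2  3  0
2  2  2  3  2  2
3  2  2  2  2  3
2  2  2  3  1  3
3  3  3  1  3  3
k=5  1  1  2  2  1  0
3  2  3  2  3  0
2  2  2  3  2  3
3  2  2  2  3  0
2  2  2  3  3  1
3  3  3  2  0  2
k=6  1  1  2  2  1  0
3  2  3  2  3  0
2  2  2  3  2  3
3  2  2  2  3  0
2  2  2  3  3  1
3  3  3  2  0  3
k=7  1  1  2  2  1  0
3  2  3  2  3  0
2  2  2  3  2  3
3  2  2  2  3  0
2  2  2  3  3  2
3  3  3  2  1  0
k=8  1  1  2  2  1  0
3  2  3  2  3  0
2  2  2  3  2  3
3  2  2  2  3  0
2  2  2  3  3  2
3  3  3  2  1  1
k=9  1  1  2  2  1  0
3  2  3  2  3  0
2  2  2  3  2  3
3  2  2  2  3  0
2  2  2  3  3  2
3  3  3  2  1  2
k=10  1  1  2  2  1  0
3  2  3  2  3  0
2  2  2  3  2  3
3  2  2  2  3  0
2  2  2  3  3  2
3  3  3  2  1  3
k=11  1  1  2  2  1  0
3  2  3  2  3  0
2  2  2  3  2  3
3  2  2  2  3  0
2  2  2  3  3  3
3  3  3  2  2  0
k=12  1  1  2  2  1  0
3  2  3  2  3  0
2  2  2  3  2  3
3  2  2  2  3  0
2  2  2  3  3  3
3  3  3  2  2  1
k=13  1  1  2  2  1  0
3  2  3  2  3  0
2  2  2  3  2  3
3  2  2  2  3  0
2  2  2  3  3  3
3  3  3  2  2  2
k=14  1  1  2  2  1  0
3  2  3  2  3  0
2  2  2  3  2  3
3  2  2  2  3  0
2  2  2  3  3  3
3  3  3  2  2  3
k=15  2  2  3  3  2  0
1  1  2  1  1  2
1  2  2  3  2  0
2  2  2  2  2  3
1  2  2  3  3  1
1  2  2  1  1  2
k=16  2  2  3  3  2  0
1  1  2  1  1  2
1  2  2  3  2  0
2  2  2  2  2  3
1  2  2  3  3  1
1  2  2  1  1  3
k=17  2  2  3  3  2  0
1  1  2  1  1  2
1  2  2  3  2  0
2  2  2  2  2  3
1  2  2  3  3  2
1  2  2  1  2  0

2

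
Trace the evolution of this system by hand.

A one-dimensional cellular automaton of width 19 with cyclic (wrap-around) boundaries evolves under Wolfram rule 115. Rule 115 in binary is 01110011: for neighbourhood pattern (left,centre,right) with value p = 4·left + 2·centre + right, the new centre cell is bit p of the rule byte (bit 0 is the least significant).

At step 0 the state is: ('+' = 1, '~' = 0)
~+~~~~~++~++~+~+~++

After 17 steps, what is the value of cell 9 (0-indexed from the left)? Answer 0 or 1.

1

[0] ~+~~~~~++~++~+~+~++
[1] +~+++++~++~++~+~+~+
[2] ++~~~~++~++~++~+~+~
[3] ~+++++~++~++~++~+~+
[4] +~~~~++~++~++~++~+~
[5] ~++++~++~++~++~++~+
[6] +~~~++~++~++~++~++~
[7] ~+++~++~++~++~++~++
[8] +~~++~++~++~++~++~+
[9] +++~++~++~++~++~++~
[10] ~~++~++~++~++~++~++
[11] ++~++~++~++~++~++~+
[12] ~++~++~++~++~++~++~
[13] +~++~++~++~++~++~++
[14] ++~++~++~++~++~++~~
[15] ~++~++~++~++~++~+++
[16] +~++~++~++~++~++~~+
[17] ++~++~++~++~++~+++~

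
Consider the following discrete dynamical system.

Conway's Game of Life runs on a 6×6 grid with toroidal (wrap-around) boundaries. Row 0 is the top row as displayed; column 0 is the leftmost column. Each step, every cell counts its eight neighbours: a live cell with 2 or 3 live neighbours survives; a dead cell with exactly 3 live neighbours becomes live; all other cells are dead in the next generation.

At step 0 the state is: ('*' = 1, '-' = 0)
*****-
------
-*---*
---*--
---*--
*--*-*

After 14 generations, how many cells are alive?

6

t=0: *****-
------
-*---*
---*--
---*--
*--*-*
t=1: *****-
---***
------
--*-*-
--**--
*----*
t=2: -**---
**---*
-----*
--*---
-*****
*----*
t=3: --*---
-**--*
-*---*
***--*
-*****
-----*
t=4: ***---
-**---
----**
------
---*--
**---*
t=5: -----*
--**-*
------
----*-
*-----
-----*
t=6: *----*
----*-
---**-
------
-----*
*----*
t=7: *---*-
---**-
---**-
----*-
*----*
----*-
t=8: ----*-
------
-----*
---**-
----**
*---*-
t=9: -----*
------
----*-
---*--
------
---**-
t=10: ----*-
------
------
------
---**-
----*-
t=11: ------
------
------
------
---**-
----**
t=12: ------
------
------
------
---***
---***
t=13: ----*-
------
------
----*-
---*-*
---*-*
t=14: ----*-
------
------
----*-
---*-*
---*-*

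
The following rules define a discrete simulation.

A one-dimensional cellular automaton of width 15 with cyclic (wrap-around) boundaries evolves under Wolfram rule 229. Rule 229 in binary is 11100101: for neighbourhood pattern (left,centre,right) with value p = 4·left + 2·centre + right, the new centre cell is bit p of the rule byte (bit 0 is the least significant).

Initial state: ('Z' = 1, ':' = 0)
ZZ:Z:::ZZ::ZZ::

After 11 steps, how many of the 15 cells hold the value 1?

t=0: ZZ:Z:::ZZ::ZZ::
t=1: :ZZZ:Z::Z:::Z::
t=2: ::ZZZZ::Z:Z:Z:Z
t=3: :::ZZZ::ZZZZZZZ
t=4: :Z::ZZ:::ZZZZZZ
t=5: ZZ:::Z:Z::ZZZZZ
t=6: ZZ:Z:ZZZ:::ZZZZ
t=7: ZZZZZ:ZZ:Z::ZZZ
t=8: ZZZZZZ:ZZZ:::ZZ
t=9: ZZZZZZZ:ZZ:Z::Z
t=10: ZZZZZZZZ:ZZZ:::
t=11: :ZZZZZZZZ:ZZ:Z:

11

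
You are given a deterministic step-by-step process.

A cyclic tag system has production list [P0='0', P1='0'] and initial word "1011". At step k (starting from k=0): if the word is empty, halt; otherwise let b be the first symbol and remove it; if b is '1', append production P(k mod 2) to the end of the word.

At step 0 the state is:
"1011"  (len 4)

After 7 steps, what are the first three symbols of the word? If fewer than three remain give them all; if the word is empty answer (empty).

step 0: "1011"  (len 4)
step 1: "0110"  (len 4)
step 2: "110"  (len 3)
step 3: "100"  (len 3)
step 4: "000"  (len 3)
step 5: "00"  (len 2)
step 6: "0"  (len 1)
step 7: (halted — word empty)

(empty)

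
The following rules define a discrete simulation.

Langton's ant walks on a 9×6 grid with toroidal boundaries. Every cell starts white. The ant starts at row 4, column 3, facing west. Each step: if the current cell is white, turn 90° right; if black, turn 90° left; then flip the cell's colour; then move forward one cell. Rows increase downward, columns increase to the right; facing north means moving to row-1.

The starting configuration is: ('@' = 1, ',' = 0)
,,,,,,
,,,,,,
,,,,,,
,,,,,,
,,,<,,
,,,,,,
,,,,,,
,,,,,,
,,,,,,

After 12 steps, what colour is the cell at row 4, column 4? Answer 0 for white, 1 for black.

1

[0] ,,,,,,
,,,,,,
,,,,,,
,,,,,,
,,,<,,
,,,,,,
,,,,,,
,,,,,,
,,,,,,
[1] ,,,,,,
,,,,,,
,,,,,,
,,,^,,
,,,@,,
,,,,,,
,,,,,,
,,,,,,
,,,,,,
[2] ,,,,,,
,,,,,,
,,,,,,
,,,@>,
,,,@,,
,,,,,,
,,,,,,
,,,,,,
,,,,,,
[3] ,,,,,,
,,,,,,
,,,,,,
,,,@@,
,,,@v,
,,,,,,
,,,,,,
,,,,,,
,,,,,,
[4] ,,,,,,
,,,,,,
,,,,,,
,,,@@,
,,,<@,
,,,,,,
,,,,,,
,,,,,,
,,,,,,
[5] ,,,,,,
,,,,,,
,,,,,,
,,,@@,
,,,,@,
,,,v,,
,,,,,,
,,,,,,
,,,,,,
[6] ,,,,,,
,,,,,,
,,,,,,
,,,@@,
,,,,@,
,,<@,,
,,,,,,
,,,,,,
,,,,,,
[7] ,,,,,,
,,,,,,
,,,,,,
,,,@@,
,,^,@,
,,@@,,
,,,,,,
,,,,,,
,,,,,,
[8] ,,,,,,
,,,,,,
,,,,,,
,,,@@,
,,@>@,
,,@@,,
,,,,,,
,,,,,,
,,,,,,
[9] ,,,,,,
,,,,,,
,,,,,,
,,,@@,
,,@@@,
,,@v,,
,,,,,,
,,,,,,
,,,,,,
[10] ,,,,,,
,,,,,,
,,,,,,
,,,@@,
,,@@@,
,,@,>,
,,,,,,
,,,,,,
,,,,,,
[11] ,,,,,,
,,,,,,
,,,,,,
,,,@@,
,,@@@,
,,@,@,
,,,,v,
,,,,,,
,,,,,,
[12] ,,,,,,
,,,,,,
,,,,,,
,,,@@,
,,@@@,
,,@,@,
,,,<@,
,,,,,,
,,,,,,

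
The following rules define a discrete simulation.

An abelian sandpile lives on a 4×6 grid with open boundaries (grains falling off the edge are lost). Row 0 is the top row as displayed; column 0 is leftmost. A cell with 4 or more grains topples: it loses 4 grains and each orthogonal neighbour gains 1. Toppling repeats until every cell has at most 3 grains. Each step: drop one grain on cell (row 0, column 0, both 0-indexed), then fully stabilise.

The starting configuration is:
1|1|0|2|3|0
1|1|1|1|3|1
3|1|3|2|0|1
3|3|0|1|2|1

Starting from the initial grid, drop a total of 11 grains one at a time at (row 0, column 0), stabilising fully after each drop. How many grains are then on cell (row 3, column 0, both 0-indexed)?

k=0  1|1|0|2|3|0
1|1|1|1|3|1
3|1|3|2|0|1
3|3|0|1|2|1
k=1  2|1|0|2|3|0
1|1|1|1|3|1
3|1|3|2|0|1
3|3|0|1|2|1
k=2  3|1|0|2|3|0
1|1|1|1|3|1
3|1|3|2|0|1
3|3|0|1|2|1
k=3  0|2|0|2|3|0
2|1|1|1|3|1
3|1|3|2|0|1
3|3|0|1|2|1
k=4  1|2|0|2|3|0
2|1|1|1|3|1
3|1|3|2|0|1
3|3|0|1|2|1
k=5  2|2|0|2|3|0
2|1|1|1|3|1
3|1|3|2|0|1
3|3|0|1|2|1
k=6  3|2|0|2|3|0
2|1|1|1|3|1
3|1|3|2|0|1
3|3|0|1|2|1
k=7  0|3|0|2|3|0
3|1|1|1|3|1
3|1|3|2|0|1
3|3|0|1|2|1
k=8  1|3|0|2|3|0
3|1|1|1|3|1
3|1|3|2|0|1
3|3|0|1|2|1
k=9  2|3|0|2|3|0
3|1|1|1|3|1
3|1|3|2|0|1
3|3|0|1|2|1
k=10  3|3|0|2|3|0
3|1|1|1|3|1
3|1|3|2|0|1
3|3|0|1|2|1
k=11  2|0|1|2|3|0
1|3|1|1|3|1
1|3|3|2|0|1
1|0|1|1|2|1

1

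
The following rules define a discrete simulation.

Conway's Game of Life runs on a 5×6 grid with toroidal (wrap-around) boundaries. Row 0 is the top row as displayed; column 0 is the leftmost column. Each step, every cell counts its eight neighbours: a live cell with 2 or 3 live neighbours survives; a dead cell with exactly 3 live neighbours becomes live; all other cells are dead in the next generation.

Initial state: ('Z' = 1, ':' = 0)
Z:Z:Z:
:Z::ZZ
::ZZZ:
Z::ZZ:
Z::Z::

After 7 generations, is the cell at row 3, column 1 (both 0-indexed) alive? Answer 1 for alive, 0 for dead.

k=0  Z:Z:Z:
:Z::ZZ
::ZZZ:
Z::ZZ:
Z::Z::
k=1  Z:Z:Z:
ZZ::::
ZZZ:::
:Z::::
Z:Z:::
k=2  Z:ZZ::
:::Z::
::Z:::
::::::
Z:ZZ:Z
k=3  Z::::Z
:Z:Z::
::::::
:ZZZ::
Z:ZZZZ
k=4  ::::::
Z:::::
:Z:Z::
ZZ:::Z
::::::
k=5  ::::::
::::::
:ZZ::Z
ZZZ:::
Z:::::
k=6  ::::::
::::::
::Z:::
::Z::Z
Z:::::
k=7  ::::::
::::::
::::::
:Z::::
::::::

1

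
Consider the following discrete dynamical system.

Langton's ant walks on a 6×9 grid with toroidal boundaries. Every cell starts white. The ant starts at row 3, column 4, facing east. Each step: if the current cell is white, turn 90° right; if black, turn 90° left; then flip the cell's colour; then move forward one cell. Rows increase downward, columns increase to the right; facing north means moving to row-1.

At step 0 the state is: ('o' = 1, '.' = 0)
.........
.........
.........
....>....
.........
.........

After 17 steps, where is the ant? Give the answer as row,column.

t=0: .........
.........
.........
....>....
.........
.........
t=1: .........
.........
.........
....o....
....v....
.........
t=2: .........
.........
.........
....o....
...<o....
.........
t=3: .........
.........
.........
...^o....
...oo....
.........
t=4: .........
.........
.........
...o>....
...oo....
.........
t=5: .........
.........
....^....
...o.....
...oo....
.........
t=6: .........
.........
....o>...
...o.....
...oo....
.........
t=7: .........
.........
....oo...
...o.v...
...oo....
.........
t=8: .........
.........
....oo...
...o<o...
...oo....
.........
t=9: .........
.........
....^o...
...ooo...
...oo....
.........
t=10: .........
.........
...<.o...
...ooo...
...oo....
.........
t=11: .........
...^.....
...o.o...
...ooo...
...oo....
.........
t=12: .........
...o>....
...o.o...
...ooo...
...oo....
.........
t=13: .........
...oo....
...ovo...
...ooo...
...oo....
.........
t=14: .........
...oo....
...<oo...
...ooo...
...oo....
.........
t=15: .........
...oo....
....oo...
...voo...
...oo....
.........
t=16: .........
...oo....
....oo...
....>o...
...oo....
.........
t=17: .........
...oo....
....^o...
.....o...
...oo....
.........

2,4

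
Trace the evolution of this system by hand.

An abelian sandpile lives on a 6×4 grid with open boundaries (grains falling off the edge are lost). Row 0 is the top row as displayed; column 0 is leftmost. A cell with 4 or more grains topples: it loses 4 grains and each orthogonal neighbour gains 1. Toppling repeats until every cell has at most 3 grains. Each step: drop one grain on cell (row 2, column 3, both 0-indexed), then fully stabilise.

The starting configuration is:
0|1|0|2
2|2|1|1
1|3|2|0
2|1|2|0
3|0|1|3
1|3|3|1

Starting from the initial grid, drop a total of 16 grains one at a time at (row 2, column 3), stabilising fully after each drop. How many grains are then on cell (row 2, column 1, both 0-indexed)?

2

k=0  0|1|0|2
2|2|1|1
1|3|2|0
2|1|2|0
3|0|1|3
1|3|3|1
k=1  0|1|0|2
2|2|1|1
1|3|2|1
2|1|2|0
3|0|1|3
1|3|3|1
k=2  0|1|0|2
2|2|1|1
1|3|2|2
2|1|2|0
3|0|1|3
1|3|3|1
k=3  0|1|0|2
2|2|1|1
1|3|2|3
2|1|2|0
3|0|1|3
1|3|3|1
k=4  0|1|0|2
2|2|1|2
1|3|3|0
2|1|2|1
3|0|1|3
1|3|3|1
k=5  0|1|0|2
2|2|1|2
1|3|3|1
2|1|2|1
3|0|1|3
1|3|3|1
k=6  0|1|0|2
2|2|1|2
1|3|3|2
2|1|2|1
3|0|1|3
1|3|3|1
k=7  0|1|0|2
2|2|1|2
1|3|3|3
2|1|2|1
3|0|1|3
1|3|3|1
k=8  0|1|0|2
2|3|2|3
2|0|1|1
2|2|3|2
3|0|1|3
1|3|3|1
k=9  0|1|0|2
2|3|2|3
2|0|1|2
2|2|3|2
3|0|1|3
1|3|3|1
k=10  0|1|0|2
2|3|2|3
2|0|1|3
2|2|3|2
3|0|1|3
1|3|3|1
k=11  0|1|0|3
2|3|3|0
2|0|2|1
2|2|3|3
3|0|1|3
1|3|3|1
k=12  0|1|0|3
2|3|3|0
2|0|2|2
2|2|3|3
3|0|1|3
1|3|3|1
k=13  0|1|0|3
2|3|3|0
2|0|2|3
2|2|3|3
3|0|1|3
1|3|3|1
k=14  0|2|1|3
3|0|1|2
2|2|1|2
2|3|1|2
3|0|3|0
1|3|3|2
k=15  0|2|1|3
3|0|1|2
2|2|1|3
2|3|1|2
3|0|3|0
1|3|3|2
k=16  0|2|1|3
3|0|1|3
2|2|2|0
2|3|1|3
3|0|3|0
1|3|3|2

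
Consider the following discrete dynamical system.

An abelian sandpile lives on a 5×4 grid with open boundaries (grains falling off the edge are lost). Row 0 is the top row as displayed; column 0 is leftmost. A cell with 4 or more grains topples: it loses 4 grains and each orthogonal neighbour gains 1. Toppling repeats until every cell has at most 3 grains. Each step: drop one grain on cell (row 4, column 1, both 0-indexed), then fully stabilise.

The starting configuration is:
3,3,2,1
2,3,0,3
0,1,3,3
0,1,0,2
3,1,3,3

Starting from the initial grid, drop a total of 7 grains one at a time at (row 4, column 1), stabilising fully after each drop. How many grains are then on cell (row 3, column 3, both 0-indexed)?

gen 0: 3,3,2,1
2,3,0,3
0,1,3,3
0,1,0,2
3,1,3,3
gen 1: 3,3,2,1
2,3,0,3
0,1,3,3
0,1,0,2
3,2,3,3
gen 2: 3,3,2,1
2,3,0,3
0,1,3,3
0,1,0,2
3,3,3,3
gen 3: 3,3,2,1
2,3,0,3
0,1,3,3
1,2,1,3
0,2,1,0
gen 4: 3,3,2,1
2,3,0,3
0,1,3,3
1,2,1,3
0,3,1,0
gen 5: 3,3,2,1
2,3,0,3
0,1,3,3
1,3,1,3
1,0,2,0
gen 6: 3,3,2,1
2,3,0,3
0,1,3,3
1,3,1,3
1,1,2,0
gen 7: 3,3,2,1
2,3,0,3
0,1,3,3
1,3,1,3
1,2,2,0

3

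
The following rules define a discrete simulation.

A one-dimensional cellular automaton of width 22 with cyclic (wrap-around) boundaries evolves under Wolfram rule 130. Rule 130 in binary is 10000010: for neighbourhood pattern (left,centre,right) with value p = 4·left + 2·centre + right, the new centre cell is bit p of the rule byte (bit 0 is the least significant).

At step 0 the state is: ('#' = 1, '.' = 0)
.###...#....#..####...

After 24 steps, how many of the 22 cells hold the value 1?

[0] .###...#....#..####...
[1] #.#...#....#..#.##....
[2] .....#....#..#.......#
[3] ....#....#..#.......#.
[4] ...#....#..#.......#..
[5] ..#....#..#.......#...
[6] .#....#..#.......#....
[7] #....#..#.......#.....
[8] ....#..#.......#.....#
[9] ...#..#.......#.....#.
[10] ..#..#.......#.....#..
[11] .#..#.......#.....#...
[12] #..#.......#.....#....
[13] ..#.......#.....#....#
[14] .#.......#.....#....#.
[15] #.......#.....#....#..
[16] .......#.....#....#..#
[17] ......#.....#....#..#.
[18] .....#.....#....#..#..
[19] ....#.....#....#..#...
[20] ...#.....#....#..#....
[21] ..#.....#....#..#.....
[22] .#.....#....#..#......
[23] #.....#....#..#.......
[24] .....#....#..#.......#

4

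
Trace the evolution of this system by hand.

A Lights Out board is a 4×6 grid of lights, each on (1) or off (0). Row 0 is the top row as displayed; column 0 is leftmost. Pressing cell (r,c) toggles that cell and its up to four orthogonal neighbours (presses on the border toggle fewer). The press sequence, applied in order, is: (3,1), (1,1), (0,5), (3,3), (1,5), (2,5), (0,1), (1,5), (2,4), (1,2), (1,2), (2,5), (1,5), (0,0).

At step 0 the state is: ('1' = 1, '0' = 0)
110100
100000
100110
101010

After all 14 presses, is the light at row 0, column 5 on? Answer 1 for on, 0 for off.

0

t=0: 110100
100000
100110
101010
t=1: 110100
100000
110110
010010
t=2: 100100
011000
100110
010010
t=3: 100111
011001
100110
010010
t=4: 100111
011001
100010
011100
t=5: 100110
011010
100011
011100
t=6: 100110
011011
100000
011101
t=7: 011110
001011
100000
011101
t=8: 011111
001000
100001
011101
t=9: 011111
001010
100110
011111
t=10: 010111
010110
101110
011111
t=11: 011111
001010
100110
011111
t=12: 011111
001011
100101
011110
t=13: 011110
001000
100100
011110
t=14: 101110
101000
100100
011110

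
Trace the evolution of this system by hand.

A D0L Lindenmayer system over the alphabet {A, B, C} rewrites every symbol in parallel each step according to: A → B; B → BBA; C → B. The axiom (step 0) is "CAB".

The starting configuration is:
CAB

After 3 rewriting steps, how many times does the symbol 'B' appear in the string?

t=0: CAB
t=1: BBBBA
t=2: BBABBABBABBAB
t=3: BBABBABBBABBABBBABBABBBABBABBBA

22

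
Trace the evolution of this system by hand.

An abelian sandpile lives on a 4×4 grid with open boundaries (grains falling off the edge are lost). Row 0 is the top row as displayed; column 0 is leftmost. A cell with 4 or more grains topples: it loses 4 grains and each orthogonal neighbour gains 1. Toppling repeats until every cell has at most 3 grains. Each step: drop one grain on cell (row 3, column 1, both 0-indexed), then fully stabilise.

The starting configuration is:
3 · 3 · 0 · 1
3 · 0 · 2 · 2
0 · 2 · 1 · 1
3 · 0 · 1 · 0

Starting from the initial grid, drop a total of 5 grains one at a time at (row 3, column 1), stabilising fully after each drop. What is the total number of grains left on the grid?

gen 0: 3 · 3 · 0 · 1
3 · 0 · 2 · 2
0 · 2 · 1 · 1
3 · 0 · 1 · 0
gen 1: 3 · 3 · 0 · 1
3 · 0 · 2 · 2
0 · 2 · 1 · 1
3 · 1 · 1 · 0
gen 2: 3 · 3 · 0 · 1
3 · 0 · 2 · 2
0 · 2 · 1 · 1
3 · 2 · 1 · 0
gen 3: 3 · 3 · 0 · 1
3 · 0 · 2 · 2
0 · 2 · 1 · 1
3 · 3 · 1 · 0
gen 4: 3 · 3 · 0 · 1
3 · 0 · 2 · 2
1 · 3 · 1 · 1
0 · 1 · 2 · 0
gen 5: 3 · 3 · 0 · 1
3 · 0 · 2 · 2
1 · 3 · 1 · 1
0 · 2 · 2 · 0

24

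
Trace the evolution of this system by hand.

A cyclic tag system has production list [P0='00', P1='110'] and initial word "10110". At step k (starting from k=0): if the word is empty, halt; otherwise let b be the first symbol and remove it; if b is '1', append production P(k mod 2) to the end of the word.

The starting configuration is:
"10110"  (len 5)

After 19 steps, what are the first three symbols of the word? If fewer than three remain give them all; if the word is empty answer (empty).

step 0: "10110"  (len 5)
step 1: "011000"  (len 6)
step 2: "11000"  (len 5)
step 3: "100000"  (len 6)
step 4: "00000110"  (len 8)
step 5: "0000110"  (len 7)
step 6: "000110"  (len 6)
step 7: "00110"  (len 5)
step 8: "0110"  (len 4)
step 9: "110"  (len 3)
step 10: "10110"  (len 5)
step 11: "011000"  (len 6)
step 12: "11000"  (len 5)
step 13: "100000"  (len 6)
step 14: "00000110"  (len 8)
step 15: "0000110"  (len 7)
step 16: "000110"  (len 6)
step 17: "00110"  (len 5)
step 18: "0110"  (len 4)
step 19: "110"  (len 3)

110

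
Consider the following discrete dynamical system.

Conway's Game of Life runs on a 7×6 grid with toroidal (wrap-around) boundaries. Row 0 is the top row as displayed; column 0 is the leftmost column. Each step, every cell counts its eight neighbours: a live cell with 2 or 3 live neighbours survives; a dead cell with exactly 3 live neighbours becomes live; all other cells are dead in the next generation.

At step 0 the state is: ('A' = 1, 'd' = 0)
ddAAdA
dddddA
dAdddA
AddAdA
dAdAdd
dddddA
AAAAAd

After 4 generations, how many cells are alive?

k=0  ddAAdA
dddddA
dAdddA
AddAdA
dAdAdd
dddddA
AAAAAd
k=1  dddddA
ddAddA
dddddA
dAdddA
ddAddA
dddddA
AAdddd
k=2  dAdddA
AdddAA
ddddAA
ddddAA
ddddAA
dAdddA
AddddA
k=3  dAdddd
dddddd
dddAdd
AddAdd
dddddd
dddddd
dAddAA
k=4  Addddd
dddddd
dddddd
dddddd
dddddd
dddddd
Addddd

2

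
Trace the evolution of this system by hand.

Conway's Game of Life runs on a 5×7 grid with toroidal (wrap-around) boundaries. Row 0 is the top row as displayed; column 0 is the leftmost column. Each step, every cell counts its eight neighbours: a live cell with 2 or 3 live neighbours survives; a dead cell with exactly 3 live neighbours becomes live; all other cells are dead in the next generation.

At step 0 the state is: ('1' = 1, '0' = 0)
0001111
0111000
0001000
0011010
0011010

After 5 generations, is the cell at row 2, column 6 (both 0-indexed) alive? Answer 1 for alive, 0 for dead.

0) 0001111
0111000
0001000
0011010
0011010
1) 0100011
0000010
0100000
0000000
0000000
2) 0000011
1000011
0000000
0000000
0000000
3) 1000010
1000010
0000001
0000000
0000000
4) 0000000
1000010
0000001
0000000
0000000
5) 0000000
0000001
0000001
0000000
0000000

1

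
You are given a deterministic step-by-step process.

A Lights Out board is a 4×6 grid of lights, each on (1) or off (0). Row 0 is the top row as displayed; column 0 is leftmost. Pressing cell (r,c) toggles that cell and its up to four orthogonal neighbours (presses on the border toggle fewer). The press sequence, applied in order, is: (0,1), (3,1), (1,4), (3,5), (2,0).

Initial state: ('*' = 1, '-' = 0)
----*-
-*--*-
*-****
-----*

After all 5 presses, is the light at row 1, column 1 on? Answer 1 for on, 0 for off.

[0] ----*-
-*--*-
*-****
-----*
[1] ***-*-
----*-
*-****
-----*
[2] ***-*-
----*-
******
***--*
[3] ***---
---*-*
****-*
***--*
[4] ***---
---*-*
****--
***-*-
[5] ***---
*--*-*
--**--
-**-*-

0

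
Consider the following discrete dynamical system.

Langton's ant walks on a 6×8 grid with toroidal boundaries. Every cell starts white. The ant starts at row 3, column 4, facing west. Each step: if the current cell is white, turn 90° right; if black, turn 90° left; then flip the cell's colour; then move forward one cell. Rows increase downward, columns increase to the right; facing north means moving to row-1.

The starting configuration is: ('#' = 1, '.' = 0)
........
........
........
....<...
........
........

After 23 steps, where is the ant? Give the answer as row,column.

5,5

[0] ........
........
........
....<...
........
........
[1] ........
........
....^...
....#...
........
........
[2] ........
........
....#>..
....#...
........
........
[3] ........
........
....##..
....#v..
........
........
[4] ........
........
....##..
....<#..
........
........
[5] ........
........
....##..
.....#..
....v...
........
[6] ........
........
....##..
.....#..
...<#...
........
[7] ........
........
....##..
...^.#..
...##...
........
[8] ........
........
....##..
...#>#..
...##...
........
[9] ........
........
....##..
...###..
...#v...
........
[10] ........
........
....##..
...###..
...#.>..
........
[11] ........
........
....##..
...###..
...#.#..
.....v..
[12] ........
........
....##..
...###..
...#.#..
....<#..
[13] ........
........
....##..
...###..
...#^#..
....##..
[14] ........
........
....##..
...###..
...##>..
....##..
[15] ........
........
....##..
...##^..
...##...
....##..
[16] ........
........
....##..
...#<...
...##...
....##..
[17] ........
........
....##..
...#....
...#v...
....##..
[18] ........
........
....##..
...#....
...#.>..
....##..
[19] ........
........
....##..
...#....
...#.#..
....#v..
[20] ........
........
....##..
...#....
...#.#..
....#.>.
[21] ......v.
........
....##..
...#....
...#.#..
....#.#.
[22] .....<#.
........
....##..
...#....
...#.#..
....#.#.
[23] .....##.
........
....##..
...#....
...#.#..
....#^#.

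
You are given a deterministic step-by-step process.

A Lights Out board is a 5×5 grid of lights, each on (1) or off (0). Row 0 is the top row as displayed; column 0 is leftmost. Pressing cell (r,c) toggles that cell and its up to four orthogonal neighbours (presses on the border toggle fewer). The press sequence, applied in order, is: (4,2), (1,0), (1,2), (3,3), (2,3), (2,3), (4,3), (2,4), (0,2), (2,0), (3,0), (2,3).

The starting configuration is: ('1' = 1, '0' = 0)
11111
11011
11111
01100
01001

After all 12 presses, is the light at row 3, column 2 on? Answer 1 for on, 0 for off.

t=0: 11111
11011
11111
01100
01001
t=1: 11111
11011
11111
01000
00111
t=2: 01111
00011
01111
01000
00111
t=3: 01011
01101
01011
01000
00111
t=4: 01011
01101
01001
01111
00101
t=5: 01011
01111
01110
01101
00101
t=6: 01011
01101
01001
01111
00101
t=7: 01011
01101
01001
01101
00010
t=8: 01011
01100
01010
01100
00010
t=9: 00101
01000
01010
01100
00010
t=10: 00101
11000
10010
11100
00010
t=11: 00101
11000
00010
00100
10010
t=12: 00101
11010
00101
00110
10010

1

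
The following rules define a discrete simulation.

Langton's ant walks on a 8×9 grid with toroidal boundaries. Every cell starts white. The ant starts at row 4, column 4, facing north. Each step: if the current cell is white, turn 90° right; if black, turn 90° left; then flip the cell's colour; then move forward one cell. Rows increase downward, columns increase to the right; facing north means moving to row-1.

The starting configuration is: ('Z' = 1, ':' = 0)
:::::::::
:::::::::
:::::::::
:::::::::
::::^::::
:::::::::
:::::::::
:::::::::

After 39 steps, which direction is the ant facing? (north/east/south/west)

[0] :::::::::
:::::::::
:::::::::
:::::::::
::::^::::
:::::::::
:::::::::
:::::::::
[1] :::::::::
:::::::::
:::::::::
:::::::::
::::Z>:::
:::::::::
:::::::::
:::::::::
[2] :::::::::
:::::::::
:::::::::
:::::::::
::::ZZ:::
:::::v:::
:::::::::
:::::::::
[3] :::::::::
:::::::::
:::::::::
:::::::::
::::ZZ:::
::::<Z:::
:::::::::
:::::::::
[4] :::::::::
:::::::::
:::::::::
:::::::::
::::^Z:::
::::ZZ:::
:::::::::
:::::::::
[5] :::::::::
:::::::::
:::::::::
:::::::::
:::<:Z:::
::::ZZ:::
:::::::::
:::::::::
[6] :::::::::
:::::::::
:::::::::
:::^:::::
:::Z:Z:::
::::ZZ:::
:::::::::
:::::::::
[7] :::::::::
:::::::::
:::::::::
:::Z>::::
:::Z:Z:::
::::ZZ:::
:::::::::
:::::::::
[8] :::::::::
:::::::::
:::::::::
:::ZZ::::
:::ZvZ:::
::::ZZ:::
:::::::::
:::::::::
[9] :::::::::
:::::::::
:::::::::
:::ZZ::::
:::<ZZ:::
::::ZZ:::
:::::::::
:::::::::
[10] :::::::::
:::::::::
:::::::::
:::ZZ::::
::::ZZ:::
:::vZZ:::
:::::::::
:::::::::
[11] :::::::::
:::::::::
:::::::::
:::ZZ::::
::::ZZ:::
::<ZZZ:::
:::::::::
:::::::::
[12] :::::::::
:::::::::
:::::::::
:::ZZ::::
::^:ZZ:::
::ZZZZ:::
:::::::::
:::::::::
[13] :::::::::
:::::::::
:::::::::
:::ZZ::::
::Z>ZZ:::
::ZZZZ:::
:::::::::
:::::::::
[14] :::::::::
:::::::::
:::::::::
:::ZZ::::
::ZZZZ:::
::ZvZZ:::
:::::::::
:::::::::
[15] :::::::::
:::::::::
:::::::::
:::ZZ::::
::ZZZZ:::
::Z:>Z:::
:::::::::
:::::::::
[16] :::::::::
:::::::::
:::::::::
:::ZZ::::
::ZZ^Z:::
::Z::Z:::
:::::::::
:::::::::
[17] :::::::::
:::::::::
:::::::::
:::ZZ::::
::Z<:Z:::
::Z::Z:::
:::::::::
:::::::::
[18] :::::::::
:::::::::
:::::::::
:::ZZ::::
::Z::Z:::
::Zv:Z:::
:::::::::
:::::::::
[19] :::::::::
:::::::::
:::::::::
:::ZZ::::
::Z::Z:::
::<Z:Z:::
:::::::::
:::::::::
[20] :::::::::
:::::::::
:::::::::
:::ZZ::::
::Z::Z:::
:::Z:Z:::
::v::::::
:::::::::
[21] :::::::::
:::::::::
:::::::::
:::ZZ::::
::Z::Z:::
:::Z:Z:::
:<Z::::::
:::::::::
[22] :::::::::
:::::::::
:::::::::
:::ZZ::::
::Z::Z:::
:^:Z:Z:::
:ZZ::::::
:::::::::
[23] :::::::::
:::::::::
:::::::::
:::ZZ::::
::Z::Z:::
:Z>Z:Z:::
:ZZ::::::
:::::::::
[24] :::::::::
:::::::::
:::::::::
:::ZZ::::
::Z::Z:::
:ZZZ:Z:::
:Zv::::::
:::::::::
[25] :::::::::
:::::::::
:::::::::
:::ZZ::::
::Z::Z:::
:ZZZ:Z:::
:Z:>:::::
:::::::::
[26] :::::::::
:::::::::
:::::::::
:::ZZ::::
::Z::Z:::
:ZZZ:Z:::
:Z:Z:::::
:::v:::::
[27] :::::::::
:::::::::
:::::::::
:::ZZ::::
::Z::Z:::
:ZZZ:Z:::
:Z:Z:::::
::<Z:::::
[28] :::::::::
:::::::::
:::::::::
:::ZZ::::
::Z::Z:::
:ZZZ:Z:::
:Z^Z:::::
::ZZ:::::
[29] :::::::::
:::::::::
:::::::::
:::ZZ::::
::Z::Z:::
:ZZZ:Z:::
:ZZ>:::::
::ZZ:::::
[30] :::::::::
:::::::::
:::::::::
:::ZZ::::
::Z::Z:::
:ZZ^:Z:::
:ZZ::::::
::ZZ:::::
[31] :::::::::
:::::::::
:::::::::
:::ZZ::::
::Z::Z:::
:Z<::Z:::
:ZZ::::::
::ZZ:::::
[32] :::::::::
:::::::::
:::::::::
:::ZZ::::
::Z::Z:::
:Z:::Z:::
:Zv::::::
::ZZ:::::
[33] :::::::::
:::::::::
:::::::::
:::ZZ::::
::Z::Z:::
:Z:::Z:::
:Z:>:::::
::ZZ:::::
[34] :::::::::
:::::::::
:::::::::
:::ZZ::::
::Z::Z:::
:Z:::Z:::
:Z:Z:::::
::Zv:::::
[35] :::::::::
:::::::::
:::::::::
:::ZZ::::
::Z::Z:::
:Z:::Z:::
:Z:Z:::::
::Z:>::::
[36] ::::v::::
:::::::::
:::::::::
:::ZZ::::
::Z::Z:::
:Z:::Z:::
:Z:Z:::::
::Z:Z::::
[37] :::<Z::::
:::::::::
:::::::::
:::ZZ::::
::Z::Z:::
:Z:::Z:::
:Z:Z:::::
::Z:Z::::
[38] :::ZZ::::
:::::::::
:::::::::
:::ZZ::::
::Z::Z:::
:Z:::Z:::
:Z:Z:::::
::Z^Z::::
[39] :::ZZ::::
:::::::::
:::::::::
:::ZZ::::
::Z::Z:::
:Z:::Z:::
:Z:Z:::::
::ZZ>::::

east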